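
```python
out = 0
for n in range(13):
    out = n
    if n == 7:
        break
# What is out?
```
Trace:
  out=0
  out=0, n=0
  out=1, n=1
  out=2, n=2
  out=3, n=3
  out=4, n=4
  out=5, n=5
  out=6, n=6
  out=7, n=7

Final answer: 7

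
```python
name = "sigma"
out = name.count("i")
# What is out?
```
Trace:
  name='sigma'
  name='sigma', out=1

Final answer: 1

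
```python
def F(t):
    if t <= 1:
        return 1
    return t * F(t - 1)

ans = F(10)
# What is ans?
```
Call trace:
F(t=10)
  F(t=9)
    F(t=8)
      F(t=7)
        F(t=6)
          F(t=5)
            F(t=4)
              F(t=3)
                F(t=2)
                  F(t=1)
                  -> return 1
                -> return 2
              -> return 6
            -> return 24
          -> return 120
        -> return 720
      -> return 5040
    -> return 40320
  -> return 362880
-> return 3628800

Final answer: 3628800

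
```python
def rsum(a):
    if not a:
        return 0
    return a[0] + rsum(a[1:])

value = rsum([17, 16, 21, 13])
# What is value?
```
Call trace:
rsum(a=[17, 16, 21, 13])
  rsum(a=[16, 21, 13])
    rsum(a=[21, 13])
      rsum(a=[13])
        rsum(a=[])
        -> return 0
      -> return 13
    -> return 34
  -> return 50
-> return 67

Final answer: 67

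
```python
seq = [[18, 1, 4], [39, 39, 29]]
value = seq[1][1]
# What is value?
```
Trace:
  seq=[[18, 1, 4], [39, 39, 29]]
  seq=[[18, 1, 4], [39, 39, 29]], value=39

Final answer: 39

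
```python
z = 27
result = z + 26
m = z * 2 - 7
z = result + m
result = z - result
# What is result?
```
Trace:
  z=27
  z=27, result=53
  z=27, result=53, m=47
  z=100, result=53, m=47
  z=100, result=47, m=47

Final answer: 47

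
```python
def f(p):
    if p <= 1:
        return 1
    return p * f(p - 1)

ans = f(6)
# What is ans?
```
Call trace:
f(p=6)
  f(p=5)
    f(p=4)
      f(p=3)
        f(p=2)
          f(p=1)
          -> return 1
        -> return 2
      -> return 6
    -> return 24
  -> return 120
-> return 720

Final answer: 720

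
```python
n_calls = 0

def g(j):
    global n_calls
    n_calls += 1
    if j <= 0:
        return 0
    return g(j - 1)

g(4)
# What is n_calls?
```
Call trace:
g(j=4)
  g(j=3)
    g(j=2)
      g(j=1)
        g(j=0)
        -> return 0
      -> return 0
    -> return 0
  -> return 0
-> return 0

n_calls is incremented once per call. g is entered once for each j = 4, 3, 2, 1, 0 (the j <= 0 call returns without recursing), i.e. 4 + 1 calls.
n_calls = 5

Final answer: 5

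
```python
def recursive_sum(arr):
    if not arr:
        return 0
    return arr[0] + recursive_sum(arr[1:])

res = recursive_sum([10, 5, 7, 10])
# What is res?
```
Call trace:
recursive_sum(arr=[10, 5, 7, 10])
  recursive_sum(arr=[5, 7, 10])
    recursive_sum(arr=[7, 10])
      recursive_sum(arr=[10])
        recursive_sum(arr=[])
        -> return 0
      -> return 10
    -> return 17
  -> return 22
-> return 32

Final answer: 32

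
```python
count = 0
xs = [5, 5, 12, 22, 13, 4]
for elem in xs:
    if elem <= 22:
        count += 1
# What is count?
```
Trace:
  count=0
  count=1, elem=5
  count=2, elem=5
  count=3, elem=12
  count=4, elem=22
  count=5, elem=13
  count=6, elem=4

Final answer: 6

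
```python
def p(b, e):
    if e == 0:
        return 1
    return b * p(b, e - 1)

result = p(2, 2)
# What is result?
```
Call trace:
p(b=2, e=2)
  p(b=2, e=1)
    p(b=2, e=0)
    -> return 1
  -> return 2
-> return 4

Final answer: 4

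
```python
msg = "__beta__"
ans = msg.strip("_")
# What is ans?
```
Trace:
  msg='__beta__'
  msg='__beta__', ans='beta'

Final answer: 'beta'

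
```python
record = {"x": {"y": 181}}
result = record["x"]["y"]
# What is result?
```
Trace:
  record={'x': {'y': 181}}
  record={'x': {'y': 181}}, result=181

Final answer: 181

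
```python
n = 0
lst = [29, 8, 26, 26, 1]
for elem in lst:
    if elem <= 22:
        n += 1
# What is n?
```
Trace:
  n=0
  n=0, elem=29
  n=1, elem=8
  n=1, elem=26
  n=1, elem=26
  n=2, elem=1

Final answer: 2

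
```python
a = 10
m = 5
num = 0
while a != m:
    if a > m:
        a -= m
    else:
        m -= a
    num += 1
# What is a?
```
Trace:
  a=10
  a=10, m=5
  a=10, m=5, num=0
  a=5, m=5, num=1

Final answer: 5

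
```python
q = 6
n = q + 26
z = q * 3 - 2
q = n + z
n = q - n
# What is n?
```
Trace:
  q=6
  q=6, n=32
  q=6, n=32, z=16
  q=48, n=32, z=16
  q=48, n=16, z=16

Final answer: 16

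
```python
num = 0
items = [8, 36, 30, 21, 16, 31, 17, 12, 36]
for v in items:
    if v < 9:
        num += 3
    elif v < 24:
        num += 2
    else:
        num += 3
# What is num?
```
Trace:
  num=0
  num=3, v=8
  num=6, v=36
  num=9, v=30
  num=11, v=21
  num=13, v=16
  num=16, v=31
  num=18, v=17
  num=20, v=12
  num=23, v=36

Final answer: 23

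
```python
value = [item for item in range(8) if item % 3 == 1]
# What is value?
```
Trace:
  item=0
  item=1
  item=2
  item=3
  item=4
  item=5
  item=6
  item=7
  value=[1, 4, 7]

Final answer: [1, 4, 7]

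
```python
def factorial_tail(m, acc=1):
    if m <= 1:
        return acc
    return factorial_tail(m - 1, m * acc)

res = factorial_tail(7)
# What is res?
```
Call trace:
factorial_tail(m=7, acc=1)
  factorial_tail(m=6, acc=7)
    factorial_tail(m=5, acc=42)
      factorial_tail(m=4, acc=210)
        factorial_tail(m=3, acc=840)
          factorial_tail(m=2, acc=2520)
            factorial_tail(m=1, acc=5040)
            -> return 5040
          -> return 5040
        -> return 5040
      -> return 5040
    -> return 5040
  -> return 5040
-> return 5040

Final answer: 5040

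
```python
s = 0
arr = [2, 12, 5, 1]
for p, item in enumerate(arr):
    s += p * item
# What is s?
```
Trace:
  s=0
  s=0, p=0, item=2
  s=12, p=1, item=12
  s=22, p=2, item=5
  s=25, p=3, item=1

Final answer: 25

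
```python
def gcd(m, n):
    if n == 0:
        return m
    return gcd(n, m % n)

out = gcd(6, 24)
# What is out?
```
Call trace:
gcd(m=6, n=24)
  gcd(m=24, n=6)
    gcd(m=6, n=0)
    -> return 6
  -> return 6
-> return 6

Final answer: 6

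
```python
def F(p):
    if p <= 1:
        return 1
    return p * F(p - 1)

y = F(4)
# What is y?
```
Call trace:
F(p=4)
  F(p=3)
    F(p=2)
      F(p=1)
      -> return 1
    -> return 2
  -> return 6
-> return 24

Final answer: 24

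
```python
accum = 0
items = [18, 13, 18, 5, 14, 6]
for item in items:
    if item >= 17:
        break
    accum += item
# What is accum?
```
Trace:
  accum=0
  accum=0, item=18

Final answer: 0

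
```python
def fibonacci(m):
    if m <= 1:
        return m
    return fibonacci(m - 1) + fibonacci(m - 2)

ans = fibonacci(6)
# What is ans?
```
Call trace (a repeated sub-call is expanded the first time; later identical calls just restate its return value):
fibonacci(m=6)
  fibonacci(m=5)
    fibonacci(m=4)
      fibonacci(m=3)
        fibonacci(m=2)
          fibonacci(m=1)
          -> return 1
          fibonacci(m=0)
          -> return 0
        -> return 1
        fibonacci(m=1)
        -> return 1
      -> return 2
      fibonacci(m=2) -> return 1  (same call as traced above)
    -> return 3
    fibonacci(m=3) -> return 2  (same call as traced above)
  -> return 5
  fibonacci(m=4) -> return 3  (same call as traced above)
-> return 8

Final answer: 8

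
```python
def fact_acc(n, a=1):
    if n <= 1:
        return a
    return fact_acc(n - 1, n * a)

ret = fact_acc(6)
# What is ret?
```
Call trace:
fact_acc(n=6, a=1)
  fact_acc(n=5, a=6)
    fact_acc(n=4, a=30)
      fact_acc(n=3, a=120)
        fact_acc(n=2, a=360)
          fact_acc(n=1, a=720)
          -> return 720
        -> return 720
      -> return 720
    -> return 720
  -> return 720
-> return 720

Final answer: 720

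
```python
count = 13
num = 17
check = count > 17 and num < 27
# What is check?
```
Trace:
  count=13
  count=13, num=17
  count=13, num=17, check=False

Final answer: False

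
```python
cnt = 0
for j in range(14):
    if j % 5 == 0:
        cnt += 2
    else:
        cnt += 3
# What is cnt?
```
Trace:
  cnt=0
  cnt=2, j=0
  cnt=5, j=1
  cnt=8, j=2
  cnt=11, j=3
  cnt=14, j=4
  cnt=16, j=5
  cnt=19, j=6
  cnt=22, j=7
  cnt=25, j=8
  cnt=28, j=9
  cnt=30, j=10
  cnt=33, j=11
  cnt=36, j=12
  cnt=39, j=13

Final answer: 39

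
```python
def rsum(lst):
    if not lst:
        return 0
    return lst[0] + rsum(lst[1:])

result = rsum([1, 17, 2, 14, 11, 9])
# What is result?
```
Call trace:
rsum(lst=[1, 17, 2, 14, 11, 9])
  rsum(lst=[17, 2, 14, 11, 9])
    rsum(lst=[2, 14, 11, 9])
      rsum(lst=[14, 11, 9])
        rsum(lst=[11, 9])
          rsum(lst=[9])
            rsum(lst=[])
            -> return 0
          -> return 9
        -> return 20
      -> return 34
    -> return 36
  -> return 53
-> return 54

Final answer: 54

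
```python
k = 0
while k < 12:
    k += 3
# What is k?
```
Trace:
  k=0
  k=3
  k=6
  k=9
  k=12

Final answer: 12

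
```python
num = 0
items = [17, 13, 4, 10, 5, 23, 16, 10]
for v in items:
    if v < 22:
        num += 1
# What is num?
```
Trace:
  num=0
  num=1, v=17
  num=2, v=13
  num=3, v=4
  num=4, v=10
  num=5, v=5
  num=5, v=23
  num=6, v=16
  num=7, v=10

Final answer: 7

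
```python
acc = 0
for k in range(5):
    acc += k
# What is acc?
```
Trace:
  acc=0
  acc=0, k=0
  acc=1, k=1
  acc=3, k=2
  acc=6, k=3
  acc=10, k=4

Final answer: 10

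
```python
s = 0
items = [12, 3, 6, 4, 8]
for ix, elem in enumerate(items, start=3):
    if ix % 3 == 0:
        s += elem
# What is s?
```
Trace:
  s=0
  s=12, ix=3, elem=12
  s=12, ix=4, elem=3
  s=12, ix=5, elem=6
  s=16, ix=6, elem=4
  s=16, ix=7, elem=8

Final answer: 16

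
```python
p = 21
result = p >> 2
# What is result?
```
Trace:
  p=21
  p=21, result=5

Final answer: 5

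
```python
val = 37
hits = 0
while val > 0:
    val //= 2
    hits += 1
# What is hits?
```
Trace:
  val=37
  val=37, hits=0
  val=18, hits=1
  val=9, hits=2
  val=4, hits=3
  val=2, hits=4
  val=1, hits=5
  val=0, hits=6

Final answer: 6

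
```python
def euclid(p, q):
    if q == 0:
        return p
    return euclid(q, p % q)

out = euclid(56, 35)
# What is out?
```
Call trace:
euclid(p=56, q=35)
  euclid(p=35, q=21)
    euclid(p=21, q=14)
      euclid(p=14, q=7)
        euclid(p=7, q=0)
        -> return 7
      -> return 7
    -> return 7
  -> return 7
-> return 7

Final answer: 7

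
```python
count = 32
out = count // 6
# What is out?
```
Trace:
  count=32
  count=32, out=5

Final answer: 5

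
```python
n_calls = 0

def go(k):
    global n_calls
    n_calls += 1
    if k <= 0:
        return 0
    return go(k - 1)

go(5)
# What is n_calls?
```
Call trace:
go(k=5)
  go(k=4)
    go(k=3)
      go(k=2)
        go(k=1)
          go(k=0)
          -> return 0
        -> return 0
      -> return 0
    -> return 0
  -> return 0
-> return 0

n_calls is incremented once per call. go is entered once for each k = 5, 4, 3, 2, 1, 0 (the k <= 0 call returns without recursing), i.e. 5 + 1 calls.
n_calls = 6

Final answer: 6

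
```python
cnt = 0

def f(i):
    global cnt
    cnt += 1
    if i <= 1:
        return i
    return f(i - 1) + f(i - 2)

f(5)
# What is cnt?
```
Call trace (a repeated sub-call is expanded the first time; later identical calls just restate its return value):
f(i=5)
  f(i=4)
    f(i=3)
      f(i=2)
        f(i=1)
        -> return 1
        f(i=0)
        -> return 0
      -> return 1
      f(i=1)
      -> return 1
    -> return 2
    f(i=2) -> return 1  (same call as traced above)
  -> return 3
  f(i=3) -> return 2  (same call as traced above)
-> return 5

cnt is incremented once per call, so count the calls in each subtree. Let C(i) = number of calls made by f(i).
C(0) = C(1) = 1 (base case, no recursion); C(i) = 1 + C(i - 1) + C(i - 2) otherwise.
C(2) = 1 + C(1) + C(0) = 1 + 1 + 1 = 3
C(3) = 1 + C(2) + C(1) = 1 + 3 + 1 = 5
C(4) = 1 + C(3) + C(2) = 1 + 5 + 3 = 9
C(5) = 1 + C(4) + C(3) = 1 + 9 + 5 = 15
cnt = C(5) = 15

Final answer: 15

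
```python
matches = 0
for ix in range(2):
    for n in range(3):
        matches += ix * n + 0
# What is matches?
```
Trace:
  matches=0
  matches=0, ix=0, n=0
  matches=0, ix=0, n=1
  matches=0, ix=0, n=2
  matches=0, ix=1, n=0
  matches=1, ix=1, n=1
  matches=3, ix=1, n=2

Final answer: 3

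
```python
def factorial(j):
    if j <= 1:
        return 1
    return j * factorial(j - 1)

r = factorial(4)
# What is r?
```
Call trace:
factorial(j=4)
  factorial(j=3)
    factorial(j=2)
      factorial(j=1)
      -> return 1
    -> return 2
  -> return 6
-> return 24

Final answer: 24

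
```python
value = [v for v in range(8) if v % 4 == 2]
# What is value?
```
Trace:
  v=0
  v=1
  v=2
  v=3
  v=4
  v=5
  v=6
  v=7
  value=[2, 6]

Final answer: [2, 6]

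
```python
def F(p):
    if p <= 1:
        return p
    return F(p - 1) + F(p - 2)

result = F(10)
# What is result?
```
Call trace (a repeated sub-call is expanded the first time; later identical calls just restate its return value):
F(p=10)
  F(p=9)
    F(p=8)
      F(p=7)
        F(p=6)
          F(p=5)
            F(p=4)
              F(p=3)
                F(p=2)
                  F(p=1)
                  -> return 1
                  F(p=0)
                  -> return 0
                -> return 1
                F(p=1)
                -> return 1
              -> return 2
              F(p=2) -> return 1  (same call as traced above)
            -> return 3
            F(p=3) -> return 2  (same call as traced above)
          -> return 5
          F(p=4) -> return 3  (same call as traced above)
        -> return 8
        F(p=5) -> return 5  (same call as traced above)
      -> return 13
      F(p=6) -> return 8  (same call as traced above)
    -> return 21
    F(p=7) -> return 13  (same call as traced above)
  -> return 34
  F(p=8) -> return 21  (same call as traced above)
-> return 55

Final answer: 55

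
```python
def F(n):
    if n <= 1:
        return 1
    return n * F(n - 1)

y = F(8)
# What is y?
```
Call trace:
F(n=8)
  F(n=7)
    F(n=6)
      F(n=5)
        F(n=4)
          F(n=3)
            F(n=2)
              F(n=1)
              -> return 1
            -> return 2
          -> return 6
        -> return 24
      -> return 120
    -> return 720
  -> return 5040
-> return 40320

Final answer: 40320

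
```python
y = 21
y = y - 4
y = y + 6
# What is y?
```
Trace:
  y=21
  y=17
  y=23

Final answer: 23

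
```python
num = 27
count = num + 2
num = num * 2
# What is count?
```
Trace:
  num=27
  num=27, count=29
  num=54, count=29

Final answer: 29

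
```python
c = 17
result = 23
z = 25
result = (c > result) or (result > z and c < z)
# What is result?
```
Trace:
  c=17
  c=17, result=23
  c=17, result=23, z=25
  c=17, result=False, z=25

Final answer: False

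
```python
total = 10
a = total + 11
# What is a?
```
Trace:
  total=10
  total=10, a=21

Final answer: 21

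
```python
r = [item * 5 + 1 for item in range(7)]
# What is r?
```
Trace:
  item=0
  item=1
  item=2
  item=3
  item=4
  item=5
  item=6
  r=[1, 6, 11, 16, 21, 26, 31]

Final answer: [1, 6, 11, 16, 21, 26, 31]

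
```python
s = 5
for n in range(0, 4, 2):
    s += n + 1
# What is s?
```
Trace:
  s=5
  s=6, n=0
  s=9, n=2

Final answer: 9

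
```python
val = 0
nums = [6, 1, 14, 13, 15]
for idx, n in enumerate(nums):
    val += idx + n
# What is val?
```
Trace:
  val=0
  val=6, idx=0, n=6
  val=8, idx=1, n=1
  val=24, idx=2, n=14
  val=40, idx=3, n=13
  val=59, idx=4, n=15

Final answer: 59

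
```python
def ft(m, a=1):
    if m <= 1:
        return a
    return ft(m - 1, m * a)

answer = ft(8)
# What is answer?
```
Call trace:
ft(m=8, a=1)
  ft(m=7, a=8)
    ft(m=6, a=56)
      ft(m=5, a=336)
        ft(m=4, a=1680)
          ft(m=3, a=6720)
            ft(m=2, a=20160)
              ft(m=1, a=40320)
              -> return 40320
            -> return 40320
          -> return 40320
        -> return 40320
      -> return 40320
    -> return 40320
  -> return 40320
-> return 40320

Final answer: 40320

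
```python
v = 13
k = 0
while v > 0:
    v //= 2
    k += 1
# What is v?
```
Trace:
  v=13
  v=13, k=0
  v=6, k=1
  v=3, k=2
  v=1, k=3
  v=0, k=4

Final answer: 0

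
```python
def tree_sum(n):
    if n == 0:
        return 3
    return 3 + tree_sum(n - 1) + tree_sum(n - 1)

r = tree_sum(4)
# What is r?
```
Call trace (a repeated sub-call is expanded the first time; later identical calls just restate its return value):
tree_sum(n=4)
  tree_sum(n=3)
    tree_sum(n=2)
      tree_sum(n=1)
        tree_sum(n=0)
        -> return 3
        tree_sum(n=0)
        -> return 3
      -> return 9
      tree_sum(n=1) -> return 9  (same call as traced above)
    -> return 21
    tree_sum(n=2) -> return 21  (same call as traced above)
  -> return 45
  tree_sum(n=3) -> return 45  (same call as traced above)
-> return 93

Final answer: 93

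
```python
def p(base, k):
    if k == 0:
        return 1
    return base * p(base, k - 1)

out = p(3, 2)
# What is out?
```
Call trace:
p(base=3, k=2)
  p(base=3, k=1)
    p(base=3, k=0)
    -> return 1
  -> return 3
-> return 9

Final answer: 9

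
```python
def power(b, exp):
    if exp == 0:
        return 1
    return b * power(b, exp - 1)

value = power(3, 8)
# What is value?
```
Call trace:
power(b=3, exp=8)
  power(b=3, exp=7)
    power(b=3, exp=6)
      power(b=3, exp=5)
        power(b=3, exp=4)
          power(b=3, exp=3)
            power(b=3, exp=2)
              power(b=3, exp=1)
                power(b=3, exp=0)
                -> return 1
              -> return 3
            -> return 9
          -> return 27
        -> return 81
      -> return 243
    -> return 729
  -> return 2187
-> return 6561

Final answer: 6561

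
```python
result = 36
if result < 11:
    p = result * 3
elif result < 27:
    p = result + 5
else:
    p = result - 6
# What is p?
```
Trace:
  result=36
  result=36, p=30

Final answer: 30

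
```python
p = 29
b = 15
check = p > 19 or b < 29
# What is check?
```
Trace:
  p=29
  p=29, b=15
  p=29, b=15, check=True

Final answer: True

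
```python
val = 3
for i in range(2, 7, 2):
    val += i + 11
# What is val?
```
Trace:
  val=3
  val=16, i=2
  val=31, i=4
  val=48, i=6

Final answer: 48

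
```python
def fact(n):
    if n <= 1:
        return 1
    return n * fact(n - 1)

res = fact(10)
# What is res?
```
Call trace:
fact(n=10)
  fact(n=9)
    fact(n=8)
      fact(n=7)
        fact(n=6)
          fact(n=5)
            fact(n=4)
              fact(n=3)
                fact(n=2)
                  fact(n=1)
                  -> return 1
                -> return 2
              -> return 6
            -> return 24
          -> return 120
        -> return 720
      -> return 5040
    -> return 40320
  -> return 362880
-> return 3628800

Final answer: 3628800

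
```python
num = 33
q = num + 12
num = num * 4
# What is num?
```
Trace:
  num=33
  num=33, q=45
  num=132, q=45

Final answer: 132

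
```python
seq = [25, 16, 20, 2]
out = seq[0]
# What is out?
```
Trace:
  seq=[25, 16, 20, 2]
  seq=[25, 16, 20, 2], out=25

Final answer: 25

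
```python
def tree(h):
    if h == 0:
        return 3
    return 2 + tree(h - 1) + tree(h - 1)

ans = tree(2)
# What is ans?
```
Call trace (a repeated sub-call is expanded the first time; later identical calls just restate its return value):
tree(h=2)
  tree(h=1)
    tree(h=0)
    -> return 3
    tree(h=0)
    -> return 3
  -> return 8
  tree(h=1) -> return 8  (same call as traced above)
-> return 18

Final answer: 18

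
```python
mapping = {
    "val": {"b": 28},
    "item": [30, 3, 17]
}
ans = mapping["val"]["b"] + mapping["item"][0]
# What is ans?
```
Trace:
  mapping={'val': {'b': 28}, 'item': [30, 3, 17]}
  mapping={'val': {'b': 28}, 'item': [30, 3, 17]}, ans=58

Final answer: 58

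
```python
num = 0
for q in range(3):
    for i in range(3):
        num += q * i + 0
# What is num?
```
Trace:
  num=0
  num=0, q=0, i=0
  num=0, q=0, i=1
  num=0, q=0, i=2
  num=0, q=1, i=0
  num=1, q=1, i=1
  num=3, q=1, i=2
  num=3, q=2, i=0
  num=5, q=2, i=1
  num=9, q=2, i=2

Final answer: 9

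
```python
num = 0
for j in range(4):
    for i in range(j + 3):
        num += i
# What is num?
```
Trace:
  num=0
  num=0, j=0, i=0
  num=1, j=0, i=1
  num=3, j=0, i=2
  num=3, j=1, i=0
  num=4, j=1, i=1
  num=6, j=1, i=2
  num=9, j=1, i=3
  num=9, j=2, i=0
  num=10, j=2, i=1
  num=12, j=2, i=2
  num=15, j=2, i=3
  num=19, j=2, i=4
  num=19, j=3, i=0
  num=20, j=3, i=1
  num=22, j=3, i=2
  num=25, j=3, i=3
  num=29, j=3, i=4
  num=34, j=3, i=5

Final answer: 34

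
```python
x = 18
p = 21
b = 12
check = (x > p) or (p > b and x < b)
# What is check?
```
Trace:
  x=18
  x=18, p=21
  x=18, p=21, b=12
  x=18, p=21, b=12, check=False

Final answer: False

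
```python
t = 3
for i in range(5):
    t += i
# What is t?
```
Trace:
  t=3
  t=3, i=0
  t=4, i=1
  t=6, i=2
  t=9, i=3
  t=13, i=4

Final answer: 13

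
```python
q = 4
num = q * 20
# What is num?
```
Trace:
  q=4
  q=4, num=80

Final answer: 80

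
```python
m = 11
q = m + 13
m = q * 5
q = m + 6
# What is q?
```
Trace:
  m=11
  m=11, q=24
  m=120, q=24
  m=120, q=126

Final answer: 126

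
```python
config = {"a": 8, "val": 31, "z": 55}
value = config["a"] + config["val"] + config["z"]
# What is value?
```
Trace:
  config={'a': 8, 'val': 31, 'z': 55}
  config={'a': 8, 'val': 31, 'z': 55}, value=94

Final answer: 94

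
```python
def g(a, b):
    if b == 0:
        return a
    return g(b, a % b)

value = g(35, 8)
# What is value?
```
Call trace:
g(a=35, b=8)
  g(a=8, b=3)
    g(a=3, b=2)
      g(a=2, b=1)
        g(a=1, b=0)
        -> return 1
      -> return 1
    -> return 1
  -> return 1
-> return 1

Final answer: 1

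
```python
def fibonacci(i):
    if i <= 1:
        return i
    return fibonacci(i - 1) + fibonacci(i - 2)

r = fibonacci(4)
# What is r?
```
Call trace (a repeated sub-call is expanded the first time; later identical calls just restate its return value):
fibonacci(i=4)
  fibonacci(i=3)
    fibonacci(i=2)
      fibonacci(i=1)
      -> return 1
      fibonacci(i=0)
      -> return 0
    -> return 1
    fibonacci(i=1)
    -> return 1
  -> return 2
  fibonacci(i=2) -> return 1  (same call as traced above)
-> return 3

Final answer: 3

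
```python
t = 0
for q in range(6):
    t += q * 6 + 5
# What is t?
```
Trace:
  t=0
  t=5, q=0
  t=16, q=1
  t=33, q=2
  t=56, q=3
  t=85, q=4
  t=120, q=5

Final answer: 120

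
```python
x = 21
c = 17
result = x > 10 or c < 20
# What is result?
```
Trace:
  x=21
  x=21, c=17
  x=21, c=17, result=True

Final answer: True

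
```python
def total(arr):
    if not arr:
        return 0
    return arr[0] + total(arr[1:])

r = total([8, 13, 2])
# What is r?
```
Call trace:
total(arr=[8, 13, 2])
  total(arr=[13, 2])
    total(arr=[2])
      total(arr=[])
      -> return 0
    -> return 2
  -> return 15
-> return 23

Final answer: 23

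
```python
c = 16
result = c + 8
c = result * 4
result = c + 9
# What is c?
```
Trace:
  c=16
  c=16, result=24
  c=96, result=24
  c=96, result=105

Final answer: 96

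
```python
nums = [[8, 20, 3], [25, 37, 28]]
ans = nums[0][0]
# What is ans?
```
Trace:
  nums=[[8, 20, 3], [25, 37, 28]]
  nums=[[8, 20, 3], [25, 37, 28]], ans=8

Final answer: 8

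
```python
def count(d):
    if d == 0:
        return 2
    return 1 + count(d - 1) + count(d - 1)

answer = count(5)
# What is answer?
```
Call trace (a repeated sub-call is expanded the first time; later identical calls just restate its return value):
count(d=5)
  count(d=4)
    count(d=3)
      count(d=2)
        count(d=1)
          count(d=0)
          -> return 2
          count(d=0)
          -> return 2
        -> return 5
        count(d=1) -> return 5  (same call as traced above)
      -> return 11
      count(d=2) -> return 11  (same call as traced above)
    -> return 23
    count(d=3) -> return 23  (same call as traced above)
  -> return 47
  count(d=4) -> return 47  (same call as traced above)
-> return 95

Final answer: 95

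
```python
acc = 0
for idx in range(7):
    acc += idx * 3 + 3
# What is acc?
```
Trace:
  acc=0
  acc=3, idx=0
  acc=9, idx=1
  acc=18, idx=2
  acc=30, idx=3
  acc=45, idx=4
  acc=63, idx=5
  acc=84, idx=6

Final answer: 84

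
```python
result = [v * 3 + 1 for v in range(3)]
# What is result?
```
Trace:
  v=0
  v=1
  v=2
  result=[1, 4, 7]

Final answer: [1, 4, 7]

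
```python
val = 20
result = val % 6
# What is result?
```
Trace:
  val=20
  val=20, result=2

Final answer: 2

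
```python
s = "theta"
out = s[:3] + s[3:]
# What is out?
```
Trace:
  s='theta'
  s='theta', out='theta'

Final answer: 'theta'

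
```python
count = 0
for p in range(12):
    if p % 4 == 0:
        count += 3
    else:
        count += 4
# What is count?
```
Trace:
  count=0
  count=3, p=0
  count=7, p=1
  count=11, p=2
  count=15, p=3
  count=18, p=4
  count=22, p=5
  count=26, p=6
  count=30, p=7
  count=33, p=8
  count=37, p=9
  count=41, p=10
  count=45, p=11

Final answer: 45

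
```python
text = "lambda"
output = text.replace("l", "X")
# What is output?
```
Trace:
  text='lambda'
  text='lambda', output='Xambda'

Final answer: 'Xambda'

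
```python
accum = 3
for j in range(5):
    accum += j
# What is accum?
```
Trace:
  accum=3
  accum=3, j=0
  accum=4, j=1
  accum=6, j=2
  accum=9, j=3
  accum=13, j=4

Final answer: 13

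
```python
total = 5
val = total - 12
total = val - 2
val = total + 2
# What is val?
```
Trace:
  total=5
  total=5, val=-7
  total=-9, val=-7
  total=-9, val=-7

Final answer: -7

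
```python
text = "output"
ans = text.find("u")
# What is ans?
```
Trace:
  text='output'
  text='output', ans=1

Final answer: 1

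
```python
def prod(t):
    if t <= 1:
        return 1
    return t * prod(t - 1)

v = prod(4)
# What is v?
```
Call trace:
prod(t=4)
  prod(t=3)
    prod(t=2)
      prod(t=1)
      -> return 1
    -> return 2
  -> return 6
-> return 24

Final answer: 24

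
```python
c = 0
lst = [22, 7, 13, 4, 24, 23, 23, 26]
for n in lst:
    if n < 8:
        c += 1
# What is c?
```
Trace:
  c=0
  c=0, n=22
  c=1, n=7
  c=1, n=13
  c=2, n=4
  c=2, n=24
  c=2, n=23
  c=2, n=23
  c=2, n=26

Final answer: 2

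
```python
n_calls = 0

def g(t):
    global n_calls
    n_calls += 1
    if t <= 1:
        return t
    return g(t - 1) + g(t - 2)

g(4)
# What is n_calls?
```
Call trace (a repeated sub-call is expanded the first time; later identical calls just restate its return value):
g(t=4)
  g(t=3)
    g(t=2)
      g(t=1)
      -> return 1
      g(t=0)
      -> return 0
    -> return 1
    g(t=1)
    -> return 1
  -> return 2
  g(t=2) -> return 1  (same call as traced above)
-> return 3

n_calls is incremented once per call, so count the calls in each subtree. Let C(t) = number of calls made by g(t).
C(0) = C(1) = 1 (base case, no recursion); C(t) = 1 + C(t - 1) + C(t - 2) otherwise.
C(2) = 1 + C(1) + C(0) = 1 + 1 + 1 = 3
C(3) = 1 + C(2) + C(1) = 1 + 3 + 1 = 5
C(4) = 1 + C(3) + C(2) = 1 + 5 + 3 = 9
n_calls = C(4) = 9

Final answer: 9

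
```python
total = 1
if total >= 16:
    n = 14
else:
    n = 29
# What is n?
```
Trace:
  total=1
  total=1, n=29

Final answer: 29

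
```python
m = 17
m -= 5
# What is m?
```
Trace:
  m=17
  m=12

Final answer: 12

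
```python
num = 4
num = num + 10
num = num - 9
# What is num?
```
Trace:
  num=4
  num=14
  num=5

Final answer: 5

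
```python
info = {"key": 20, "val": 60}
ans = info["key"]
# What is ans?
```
Trace:
  info={'key': 20, 'val': 60}
  info={'key': 20, 'val': 60}, ans=20

Final answer: 20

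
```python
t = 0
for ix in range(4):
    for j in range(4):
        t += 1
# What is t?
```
Trace:
  t=0
  t=1, ix=0, j=0
  t=2, ix=0, j=1
  t=3, ix=0, j=2
  t=4, ix=0, j=3
  t=5, ix=1, j=0
  t=6, ix=1, j=1
  t=7, ix=1, j=2
  t=8, ix=1, j=3
  t=9, ix=2, j=0
  t=10, ix=2, j=1
  t=11, ix=2, j=2
  t=12, ix=2, j=3
  t=13, ix=3, j=0
  t=14, ix=3, j=1
  t=15, ix=3, j=2
  t=16, ix=3, j=3

Final answer: 16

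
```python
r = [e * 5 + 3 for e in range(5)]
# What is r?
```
Trace:
  e=0
  e=1
  e=2
  e=3
  e=4
  r=[3, 8, 13, 18, 23]

Final answer: [3, 8, 13, 18, 23]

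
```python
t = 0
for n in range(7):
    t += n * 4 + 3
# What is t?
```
Trace:
  t=0
  t=3, n=0
  t=10, n=1
  t=21, n=2
  t=36, n=3
  t=55, n=4
  t=78, n=5
  t=105, n=6

Final answer: 105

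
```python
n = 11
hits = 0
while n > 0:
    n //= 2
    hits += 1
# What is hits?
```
Trace:
  n=11
  n=11, hits=0
  n=5, hits=1
  n=2, hits=2
  n=1, hits=3
  n=0, hits=4

Final answer: 4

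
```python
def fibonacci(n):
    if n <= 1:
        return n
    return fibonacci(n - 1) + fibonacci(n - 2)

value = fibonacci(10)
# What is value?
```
Call trace (a repeated sub-call is expanded the first time; later identical calls just restate its return value):
fibonacci(n=10)
  fibonacci(n=9)
    fibonacci(n=8)
      fibonacci(n=7)
        fibonacci(n=6)
          fibonacci(n=5)
            fibonacci(n=4)
              fibonacci(n=3)
                fibonacci(n=2)
                  fibonacci(n=1)
                  -> return 1
                  fibonacci(n=0)
                  -> return 0
                -> return 1
                fibonacci(n=1)
                -> return 1
              -> return 2
              fibonacci(n=2) -> return 1  (same call as traced above)
            -> return 3
            fibonacci(n=3) -> return 2  (same call as traced above)
          -> return 5
          fibonacci(n=4) -> return 3  (same call as traced above)
        -> return 8
        fibonacci(n=5) -> return 5  (same call as traced above)
      -> return 13
      fibonacci(n=6) -> return 8  (same call as traced above)
    -> return 21
    fibonacci(n=7) -> return 13  (same call as traced above)
  -> return 34
  fibonacci(n=8) -> return 21  (same call as traced above)
-> return 55

Final answer: 55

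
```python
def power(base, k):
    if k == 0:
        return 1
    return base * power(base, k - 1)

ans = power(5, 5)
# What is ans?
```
Call trace:
power(base=5, k=5)
  power(base=5, k=4)
    power(base=5, k=3)
      power(base=5, k=2)
        power(base=5, k=1)
          power(base=5, k=0)
          -> return 1
        -> return 5
      -> return 25
    -> return 125
  -> return 625
-> return 3125

Final answer: 3125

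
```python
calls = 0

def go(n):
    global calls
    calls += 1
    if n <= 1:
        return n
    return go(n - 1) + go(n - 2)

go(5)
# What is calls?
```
Call trace (a repeated sub-call is expanded the first time; later identical calls just restate its return value):
go(n=5)
  go(n=4)
    go(n=3)
      go(n=2)
        go(n=1)
        -> return 1
        go(n=0)
        -> return 0
      -> return 1
      go(n=1)
      -> return 1
    -> return 2
    go(n=2) -> return 1  (same call as traced above)
  -> return 3
  go(n=3) -> return 2  (same call as traced above)
-> return 5

calls is incremented once per call, so count the calls in each subtree. Let C(n) = number of calls made by go(n).
C(0) = C(1) = 1 (base case, no recursion); C(n) = 1 + C(n - 1) + C(n - 2) otherwise.
C(2) = 1 + C(1) + C(0) = 1 + 1 + 1 = 3
C(3) = 1 + C(2) + C(1) = 1 + 3 + 1 = 5
C(4) = 1 + C(3) + C(2) = 1 + 5 + 3 = 9
C(5) = 1 + C(4) + C(3) = 1 + 9 + 5 = 15
calls = C(5) = 15

Final answer: 15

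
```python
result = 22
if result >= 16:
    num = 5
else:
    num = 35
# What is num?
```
Trace:
  result=22
  result=22, num=5

Final answer: 5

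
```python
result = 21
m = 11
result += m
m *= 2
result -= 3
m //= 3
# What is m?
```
Trace:
  result=21
  result=21, m=11
  result=32, m=11
  result=32, m=22
  result=29, m=22
  result=29, m=7

Final answer: 7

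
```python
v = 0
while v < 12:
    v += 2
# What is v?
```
Trace:
  v=0
  v=2
  v=4
  v=6
  v=8
  v=10
  v=12

Final answer: 12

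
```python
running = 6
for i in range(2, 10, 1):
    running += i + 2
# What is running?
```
Trace:
  running=6
  running=10, i=2
  running=15, i=3
  running=21, i=4
  running=28, i=5
  running=36, i=6
  running=45, i=7
  running=55, i=8
  running=66, i=9

Final answer: 66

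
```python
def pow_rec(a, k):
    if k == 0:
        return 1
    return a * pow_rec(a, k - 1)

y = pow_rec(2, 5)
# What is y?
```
Call trace:
pow_rec(a=2, k=5)
  pow_rec(a=2, k=4)
    pow_rec(a=2, k=3)
      pow_rec(a=2, k=2)
        pow_rec(a=2, k=1)
          pow_rec(a=2, k=0)
          -> return 1
        -> return 2
      -> return 4
    -> return 8
  -> return 16
-> return 32

Final answer: 32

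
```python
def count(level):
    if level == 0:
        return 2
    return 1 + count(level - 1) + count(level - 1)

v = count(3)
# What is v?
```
Call trace (a repeated sub-call is expanded the first time; later identical calls just restate its return value):
count(level=3)
  count(level=2)
    count(level=1)
      count(level=0)
      -> return 2
      count(level=0)
      -> return 2
    -> return 5
    count(level=1) -> return 5  (same call as traced above)
  -> return 11
  count(level=2) -> return 11  (same call as traced above)
-> return 23

Final answer: 23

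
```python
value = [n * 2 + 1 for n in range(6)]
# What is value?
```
Trace:
  n=0
  n=1
  n=2
  n=3
  n=4
  n=5
  value=[1, 3, 5, 7, 9, 11]

Final answer: [1, 3, 5, 7, 9, 11]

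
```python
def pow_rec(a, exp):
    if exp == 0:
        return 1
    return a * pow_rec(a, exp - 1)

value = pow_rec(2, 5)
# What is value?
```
Call trace:
pow_rec(a=2, exp=5)
  pow_rec(a=2, exp=4)
    pow_rec(a=2, exp=3)
      pow_rec(a=2, exp=2)
        pow_rec(a=2, exp=1)
          pow_rec(a=2, exp=0)
          -> return 1
        -> return 2
      -> return 4
    -> return 8
  -> return 16
-> return 32

Final answer: 32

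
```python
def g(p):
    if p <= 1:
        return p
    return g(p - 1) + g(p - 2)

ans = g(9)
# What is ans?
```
Call trace (a repeated sub-call is expanded the first time; later identical calls just restate its return value):
g(p=9)
  g(p=8)
    g(p=7)
      g(p=6)
        g(p=5)
          g(p=4)
            g(p=3)
              g(p=2)
                g(p=1)
                -> return 1
                g(p=0)
                -> return 0
              -> return 1
              g(p=1)
              -> return 1
            -> return 2
            g(p=2) -> return 1  (same call as traced above)
          -> return 3
          g(p=3) -> return 2  (same call as traced above)
        -> return 5
        g(p=4) -> return 3  (same call as traced above)
      -> return 8
      g(p=5) -> return 5  (same call as traced above)
    -> return 13
    g(p=6) -> return 8  (same call as traced above)
  -> return 21
  g(p=7) -> return 13  (same call as traced above)
-> return 34

Final answer: 34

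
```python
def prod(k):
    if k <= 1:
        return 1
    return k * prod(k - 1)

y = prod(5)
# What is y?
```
Call trace:
prod(k=5)
  prod(k=4)
    prod(k=3)
      prod(k=2)
        prod(k=1)
        -> return 1
      -> return 2
    -> return 6
  -> return 24
-> return 120

Final answer: 120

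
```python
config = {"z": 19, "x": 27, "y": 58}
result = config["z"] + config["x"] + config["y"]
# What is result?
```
Trace:
  config={'z': 19, 'x': 27, 'y': 58}
  config={'z': 19, 'x': 27, 'y': 58}, result=104

Final answer: 104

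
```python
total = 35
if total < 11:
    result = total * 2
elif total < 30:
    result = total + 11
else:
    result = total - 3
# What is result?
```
Trace:
  total=35
  total=35, result=32

Final answer: 32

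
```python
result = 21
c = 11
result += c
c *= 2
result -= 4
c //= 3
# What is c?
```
Trace:
  result=21
  result=21, c=11
  result=32, c=11
  result=32, c=22
  result=28, c=22
  result=28, c=7

Final answer: 7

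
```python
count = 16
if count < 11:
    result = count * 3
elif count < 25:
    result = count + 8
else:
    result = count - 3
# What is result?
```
Trace:
  count=16
  count=16, result=24

Final answer: 24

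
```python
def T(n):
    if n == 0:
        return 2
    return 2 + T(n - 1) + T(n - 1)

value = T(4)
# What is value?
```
Call trace (a repeated sub-call is expanded the first time; later identical calls just restate its return value):
T(n=4)
  T(n=3)
    T(n=2)
      T(n=1)
        T(n=0)
        -> return 2
        T(n=0)
        -> return 2
      -> return 6
      T(n=1) -> return 6  (same call as traced above)
    -> return 14
    T(n=2) -> return 14  (same call as traced above)
  -> return 30
  T(n=3) -> return 30  (same call as traced above)
-> return 62

Final answer: 62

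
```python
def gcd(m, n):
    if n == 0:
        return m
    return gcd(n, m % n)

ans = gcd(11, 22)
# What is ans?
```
Call trace:
gcd(m=11, n=22)
  gcd(m=22, n=11)
    gcd(m=11, n=0)
    -> return 11
  -> return 11
-> return 11

Final answer: 11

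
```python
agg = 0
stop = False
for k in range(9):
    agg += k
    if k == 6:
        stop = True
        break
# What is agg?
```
Trace:
  agg=0
  agg=0, stop=False
  agg=0, stop=False, k=0
  agg=1, stop=False, k=1
  agg=3, stop=False, k=2
  agg=6, stop=False, k=3
  agg=10, stop=False, k=4
  agg=15, stop=False, k=5
  agg=21, stop=True, k=6

Final answer: 21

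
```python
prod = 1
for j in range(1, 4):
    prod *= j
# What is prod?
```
Trace:
  prod=1
  prod=1, j=1
  prod=2, j=2
  prod=6, j=3

Final answer: 6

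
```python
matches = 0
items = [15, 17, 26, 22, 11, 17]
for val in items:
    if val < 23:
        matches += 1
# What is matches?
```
Trace:
  matches=0
  matches=1, val=15
  matches=2, val=17
  matches=2, val=26
  matches=3, val=22
  matches=4, val=11
  matches=5, val=17

Final answer: 5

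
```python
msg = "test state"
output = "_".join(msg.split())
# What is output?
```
Trace:
  msg='test state'
  msg='test state', output='test_state'

Final answer: 'test_state'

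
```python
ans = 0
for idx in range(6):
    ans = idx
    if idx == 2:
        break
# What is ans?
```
Trace:
  ans=0
  ans=0, idx=0
  ans=1, idx=1
  ans=2, idx=2

Final answer: 2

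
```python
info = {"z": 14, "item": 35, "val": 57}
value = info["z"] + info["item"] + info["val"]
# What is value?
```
Trace:
  info={'z': 14, 'item': 35, 'val': 57}
  info={'z': 14, 'item': 35, 'val': 57}, value=106

Final answer: 106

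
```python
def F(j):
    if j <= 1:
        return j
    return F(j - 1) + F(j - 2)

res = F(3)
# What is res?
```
Call trace:
F(j=3)
  F(j=2)
    F(j=1)
    -> return 1
    F(j=0)
    -> return 0
  -> return 1
  F(j=1)
  -> return 1
-> return 2

Final answer: 2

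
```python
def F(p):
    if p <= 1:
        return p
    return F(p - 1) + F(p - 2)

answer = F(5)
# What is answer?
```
Call trace (a repeated sub-call is expanded the first time; later identical calls just restate its return value):
F(p=5)
  F(p=4)
    F(p=3)
      F(p=2)
        F(p=1)
        -> return 1
        F(p=0)
        -> return 0
      -> return 1
      F(p=1)
      -> return 1
    -> return 2
    F(p=2) -> return 1  (same call as traced above)
  -> return 3
  F(p=3) -> return 2  (same call as traced above)
-> return 5

Final answer: 5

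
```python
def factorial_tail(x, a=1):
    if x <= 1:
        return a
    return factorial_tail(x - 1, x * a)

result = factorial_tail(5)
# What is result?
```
Call trace:
factorial_tail(x=5, a=1)
  factorial_tail(x=4, a=5)
    factorial_tail(x=3, a=20)
      factorial_tail(x=2, a=60)
        factorial_tail(x=1, a=120)
        -> return 120
      -> return 120
    -> return 120
  -> return 120
-> return 120

Final answer: 120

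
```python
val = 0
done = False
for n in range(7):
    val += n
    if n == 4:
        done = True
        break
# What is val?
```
Trace:
  val=0
  val=0, done=False
  val=0, done=False, n=0
  val=1, done=False, n=1
  val=3, done=False, n=2
  val=6, done=False, n=3
  val=10, done=True, n=4

Final answer: 10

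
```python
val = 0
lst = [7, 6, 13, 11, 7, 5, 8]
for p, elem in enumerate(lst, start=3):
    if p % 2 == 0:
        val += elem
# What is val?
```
Trace:
  val=0
  val=0, p=3, elem=7
  val=6, p=4, elem=6
  val=6, p=5, elem=13
  val=17, p=6, elem=11
  val=17, p=7, elem=7
  val=22, p=8, elem=5
  val=22, p=9, elem=8

Final answer: 22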